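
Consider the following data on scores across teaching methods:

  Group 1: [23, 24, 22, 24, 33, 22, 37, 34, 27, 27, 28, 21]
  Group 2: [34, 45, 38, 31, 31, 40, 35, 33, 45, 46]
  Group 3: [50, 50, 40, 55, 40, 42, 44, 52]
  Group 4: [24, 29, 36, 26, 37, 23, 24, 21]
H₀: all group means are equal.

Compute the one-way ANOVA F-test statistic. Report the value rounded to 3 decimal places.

Group means [26.83, 37.80, 46.62, 27.50], grand mean 34.026
SSB = Σnᵢ(x̄ᵢ−x̄)² = 2373.832; SSW = ΣΣ(x−x̄ᵢ)² = 1111.142
MSB = 2373.832/3 = 791.2773; MSW = 1111.142/34 = 32.6806
F = MSB/MSW = 24.2124
df = (3, 34)

test statistic = 24.212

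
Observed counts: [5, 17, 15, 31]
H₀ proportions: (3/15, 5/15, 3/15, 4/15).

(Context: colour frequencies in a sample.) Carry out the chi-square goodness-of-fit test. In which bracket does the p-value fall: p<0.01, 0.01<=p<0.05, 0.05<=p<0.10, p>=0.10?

p-value bracket: p<0.01

n = 68; E_i = n·p_i = [13.60, 22.67, 13.60, 18.13]
χ² = (5−13.60)²/13.60 + (17−22.67)²/22.67 + (15−13.60)²/13.60 + (31−18.13)²/18.13 = 16.1287
df = 3
p-value (upper-tail) = 0.00107
→ bracket: p<0.01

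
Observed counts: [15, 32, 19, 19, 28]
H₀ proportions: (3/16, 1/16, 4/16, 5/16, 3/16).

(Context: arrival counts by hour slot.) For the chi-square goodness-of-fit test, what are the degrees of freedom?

degrees of freedom = 4

df = k − 1 = 5 − 1 = 4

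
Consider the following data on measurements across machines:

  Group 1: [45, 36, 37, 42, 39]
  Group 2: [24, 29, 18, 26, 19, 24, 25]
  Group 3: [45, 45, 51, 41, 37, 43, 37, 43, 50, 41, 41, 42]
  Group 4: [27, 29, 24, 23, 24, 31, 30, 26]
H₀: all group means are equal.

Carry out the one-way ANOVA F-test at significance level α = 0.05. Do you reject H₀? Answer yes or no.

Group means [39.80, 23.57, 43.00, 26.75], grand mean 34.188
SSB = Σnᵢ(x̄ᵢ−x̄)² = 2320.861; SSW = ΣΣ(x−x̄ᵢ)² = 414.014
MSB = 2320.861/3 = 773.6202; MSW = 414.014/28 = 14.7862
F = MSB/MSW = 52.3203
df = (3, 28)
p-value (upper-tail) = 0.00000
At α=0.05: p < α → reject H₀

reject H₀: yes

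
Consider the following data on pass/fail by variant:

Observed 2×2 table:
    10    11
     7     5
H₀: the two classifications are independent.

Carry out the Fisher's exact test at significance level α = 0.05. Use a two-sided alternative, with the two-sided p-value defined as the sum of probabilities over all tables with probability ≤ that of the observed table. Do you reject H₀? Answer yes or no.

reject H₀: no

Margins: r₁=21, r₂=12, c₁=17, c₂=16, n=33
p_obs = C(21,10)·C(12,7)/C(33,17); sum pmf over tables with pmf ≤ p_obs
p-value (two-sided) = 0.72068
At α=0.05: p ≥ α → fail to reject H₀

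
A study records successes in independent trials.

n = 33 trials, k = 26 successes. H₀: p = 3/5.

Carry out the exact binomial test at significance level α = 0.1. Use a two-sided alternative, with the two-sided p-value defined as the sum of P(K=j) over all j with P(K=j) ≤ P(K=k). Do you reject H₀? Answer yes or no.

reject H₀: yes

Exact binomial: n=33, k=26, p₀=3/5=0.6000
P(X=j) = C(n,j)·p₀^j·(1−p₀)^(n−j); p = Σ P(X=j) over j with P(X=j) ≤ P(X=26)
p-value (two-sided) = 0.03195
At α=0.1: p < α → reject H₀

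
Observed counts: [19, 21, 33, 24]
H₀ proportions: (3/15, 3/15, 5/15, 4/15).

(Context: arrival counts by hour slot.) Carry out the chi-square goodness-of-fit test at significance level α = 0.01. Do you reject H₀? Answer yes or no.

reject H₀: no

n = 97; E_i = n·p_i = [19.40, 19.40, 32.33, 25.87]
χ² = (19−19.40)²/19.40 + (21−19.40)²/19.40 + (33−32.33)²/32.33 + (24−25.87)²/25.87 = 0.2887
df = 3
p-value (upper-tail) = 0.96215
At α=0.01: p ≥ α → fail to reject H₀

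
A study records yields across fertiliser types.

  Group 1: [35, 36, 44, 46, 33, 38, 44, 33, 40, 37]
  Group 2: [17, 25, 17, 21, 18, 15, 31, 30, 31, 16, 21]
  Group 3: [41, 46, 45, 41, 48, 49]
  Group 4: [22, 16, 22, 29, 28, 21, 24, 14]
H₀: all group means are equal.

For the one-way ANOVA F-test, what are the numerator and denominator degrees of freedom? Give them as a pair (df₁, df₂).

k = 4 groups, N = 35 total
df = (k−1, N−k) = (4−1, 35−4) = (3, 31)

degrees of freedom = [3, 31]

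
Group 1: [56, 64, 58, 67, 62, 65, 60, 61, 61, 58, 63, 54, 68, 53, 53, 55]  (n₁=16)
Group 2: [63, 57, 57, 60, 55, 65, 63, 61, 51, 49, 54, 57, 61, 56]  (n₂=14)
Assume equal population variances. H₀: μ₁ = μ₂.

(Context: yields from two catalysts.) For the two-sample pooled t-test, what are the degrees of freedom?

df = n₁ + n₂ − 2 = 16 + 14 − 2 = 28

degrees of freedom = 28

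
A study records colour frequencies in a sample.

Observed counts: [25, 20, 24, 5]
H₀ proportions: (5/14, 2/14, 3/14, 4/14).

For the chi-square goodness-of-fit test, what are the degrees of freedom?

degrees of freedom = 3

df = k − 1 = 4 − 1 = 3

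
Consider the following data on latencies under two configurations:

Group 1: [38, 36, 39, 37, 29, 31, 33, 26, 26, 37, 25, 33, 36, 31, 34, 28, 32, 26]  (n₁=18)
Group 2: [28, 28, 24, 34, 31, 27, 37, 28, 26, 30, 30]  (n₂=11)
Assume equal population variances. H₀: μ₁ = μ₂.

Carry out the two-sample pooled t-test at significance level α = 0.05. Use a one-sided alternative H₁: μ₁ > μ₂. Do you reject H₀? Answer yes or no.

x̄₁=32.056, s₁=4.582, n₁=18
x̄₂=29.364, s₂=3.668, n₂=11
s_p² = [17·4.582² + 10·3.668²]/27 = 18.2033
SE = √(s_p²·(1/18+1/11)) = 1.6328
t = (32.056−29.364)/1.6328 = 1.6486
df = 27
p-value (one-sided, H₁ greater) = 0.05541
At α=0.05: p ≥ α → fail to reject H₀

reject H₀: no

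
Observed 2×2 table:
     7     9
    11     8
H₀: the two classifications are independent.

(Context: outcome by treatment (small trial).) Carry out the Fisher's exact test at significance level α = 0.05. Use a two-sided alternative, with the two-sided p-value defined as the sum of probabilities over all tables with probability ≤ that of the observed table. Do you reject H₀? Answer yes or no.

Margins: r₁=16, r₂=19, c₁=18, c₂=17, n=35
p_obs = C(16,7)·C(19,11)/C(35,18); sum pmf over tables with pmf ≤ p_obs
p-value (two-sided) = 0.50509
At α=0.05: p ≥ α → fail to reject H₀

reject H₀: no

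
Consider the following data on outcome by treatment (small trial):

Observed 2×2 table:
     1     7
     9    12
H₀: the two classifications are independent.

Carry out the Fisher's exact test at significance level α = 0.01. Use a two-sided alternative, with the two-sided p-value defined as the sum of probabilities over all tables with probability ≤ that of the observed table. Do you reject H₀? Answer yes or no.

reject H₀: no

Margins: r₁=8, r₂=21, c₁=10, c₂=19, n=29
p_obs = C(8,1)·C(21,9)/C(29,10); sum pmf over tables with pmf ≤ p_obs
p-value (two-sided) = 0.20081
At α=0.01: p ≥ α → fail to reject H₀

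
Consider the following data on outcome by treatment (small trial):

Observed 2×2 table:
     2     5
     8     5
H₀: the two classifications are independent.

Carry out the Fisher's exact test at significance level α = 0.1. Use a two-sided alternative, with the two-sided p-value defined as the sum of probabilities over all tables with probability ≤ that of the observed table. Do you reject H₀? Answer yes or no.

reject H₀: no

Margins: r₁=7, r₂=13, c₁=10, c₂=10, n=20
p_obs = C(7,2)·C(13,8)/C(20,10); sum pmf over tables with pmf ≤ p_obs
p-value (two-sided) = 0.34985
At α=0.1: p ≥ α → fail to reject H₀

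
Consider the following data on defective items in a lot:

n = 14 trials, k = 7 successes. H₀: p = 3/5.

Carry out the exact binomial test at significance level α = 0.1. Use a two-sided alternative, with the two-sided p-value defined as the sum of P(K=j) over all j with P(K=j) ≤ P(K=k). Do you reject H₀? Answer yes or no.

Exact binomial: n=14, k=7, p₀=3/5=0.6000
P(X=j) = C(n,j)·p₀^j·(1−p₀)^(n−j); p = Σ P(X=j) over j with P(X=j) ≤ P(X=7)
p-value (two-sided) = 0.58680
At α=0.1: p ≥ α → fail to reject H₀

reject H₀: no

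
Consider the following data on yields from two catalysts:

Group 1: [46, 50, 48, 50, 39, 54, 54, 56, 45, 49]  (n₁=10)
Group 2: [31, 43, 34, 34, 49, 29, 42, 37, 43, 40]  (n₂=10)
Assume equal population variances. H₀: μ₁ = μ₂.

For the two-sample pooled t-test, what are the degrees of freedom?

degrees of freedom = 18

df = n₁ + n₂ − 2 = 10 + 10 − 2 = 18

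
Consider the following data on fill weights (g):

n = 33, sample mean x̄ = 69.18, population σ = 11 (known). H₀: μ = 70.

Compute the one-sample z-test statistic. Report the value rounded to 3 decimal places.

SE = σ/√n = 11/√33 = 1.9149
z = (x̄−μ₀)/SE = (69.18−70)/1.9149 = -0.4282

test statistic = -0.428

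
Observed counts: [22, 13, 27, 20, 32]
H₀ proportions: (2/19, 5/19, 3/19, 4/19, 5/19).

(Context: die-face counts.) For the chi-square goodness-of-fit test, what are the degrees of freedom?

degrees of freedom = 4

df = k − 1 = 5 − 1 = 4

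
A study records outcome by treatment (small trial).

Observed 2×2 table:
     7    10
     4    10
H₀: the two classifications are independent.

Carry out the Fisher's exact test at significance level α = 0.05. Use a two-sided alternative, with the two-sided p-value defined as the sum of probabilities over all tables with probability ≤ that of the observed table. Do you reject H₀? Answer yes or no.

Margins: r₁=17, r₂=14, c₁=11, c₂=20, n=31
p_obs = C(17,7)·C(14,4)/C(31,11); sum pmf over tables with pmf ≤ p_obs
p-value (two-sided) = 0.70738
At α=0.05: p ≥ α → fail to reject H₀

reject H₀: no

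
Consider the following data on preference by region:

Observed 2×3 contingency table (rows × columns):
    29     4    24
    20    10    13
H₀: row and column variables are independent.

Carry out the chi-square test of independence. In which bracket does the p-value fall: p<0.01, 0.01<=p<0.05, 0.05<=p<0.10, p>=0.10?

Row totals [57, 43], col totals [49, 14, 37], n=100
χ² = (29−27.93)²/27.93 + (4−7.98)²/7.98 + (24−21.09)²/21.09 + (20−21.07)²/21.07 + (10−6.02)²/6.02 + (13−15.91)²/15.91 = 5.6454
df = 2
p-value (upper-tail) = 0.05944
→ bracket: 0.05<=p<0.10

p-value bracket: 0.05<=p<0.10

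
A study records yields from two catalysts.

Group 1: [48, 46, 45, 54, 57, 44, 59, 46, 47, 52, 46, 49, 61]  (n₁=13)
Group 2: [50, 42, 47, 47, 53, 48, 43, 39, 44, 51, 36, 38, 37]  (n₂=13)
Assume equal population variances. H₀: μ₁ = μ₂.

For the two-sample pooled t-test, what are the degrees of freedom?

df = n₁ + n₂ − 2 = 13 + 13 − 2 = 24

degrees of freedom = 24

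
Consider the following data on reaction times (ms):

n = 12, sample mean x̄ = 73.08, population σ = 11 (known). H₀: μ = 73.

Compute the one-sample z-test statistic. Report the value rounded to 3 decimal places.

SE = σ/√n = 11/√12 = 3.1754
z = (x̄−μ₀)/SE = (73.08−73)/3.1754 = 0.0252

test statistic = 0.025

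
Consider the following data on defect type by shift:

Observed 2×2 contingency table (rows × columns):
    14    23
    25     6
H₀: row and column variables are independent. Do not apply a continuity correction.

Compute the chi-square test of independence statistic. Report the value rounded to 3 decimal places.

Row totals [37, 31], col totals [39, 29], n=68
χ² = (14−21.22)²/21.22 + (23−15.78)²/15.78 + (25−17.78)²/17.78 + (6−13.22)²/13.22 = 12.6371
df = 1

test statistic = 12.637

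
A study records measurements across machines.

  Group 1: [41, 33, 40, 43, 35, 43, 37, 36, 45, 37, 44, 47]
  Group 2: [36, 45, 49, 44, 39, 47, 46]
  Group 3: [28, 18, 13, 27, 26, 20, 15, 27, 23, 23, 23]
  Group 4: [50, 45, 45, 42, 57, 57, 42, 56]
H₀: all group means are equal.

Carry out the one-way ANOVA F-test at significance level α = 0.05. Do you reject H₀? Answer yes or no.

Group means [40.08, 43.71, 22.09, 49.25], grand mean 37.474
SSB = Σnᵢ(x̄ᵢ−x̄)² = 4066.719; SSW = ΣΣ(x−x̄ᵢ)² = 906.754
MSB = 4066.719/3 = 1355.5731; MSW = 906.754/34 = 26.6692
F = MSB/MSW = 50.8291
df = (3, 34)
p-value (upper-tail) = 0.00000
At α=0.05: p < α → reject H₀

reject H₀: yes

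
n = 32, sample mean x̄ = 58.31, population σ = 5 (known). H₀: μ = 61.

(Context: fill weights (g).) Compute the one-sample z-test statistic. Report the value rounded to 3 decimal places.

SE = σ/√n = 5/√32 = 0.8839
z = (x̄−μ₀)/SE = (58.31−61)/0.8839 = -3.0434

test statistic = -3.043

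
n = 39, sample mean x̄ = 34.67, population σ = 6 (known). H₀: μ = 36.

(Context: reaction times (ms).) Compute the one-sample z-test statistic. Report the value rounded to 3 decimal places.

SE = σ/√n = 6/√39 = 0.9608
z = (x̄−μ₀)/SE = (34.67−36)/0.9608 = -1.3843

test statistic = -1.384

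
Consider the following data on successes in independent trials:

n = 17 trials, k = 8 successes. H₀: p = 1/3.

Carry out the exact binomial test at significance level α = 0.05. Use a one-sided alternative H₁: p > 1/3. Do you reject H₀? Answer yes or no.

reject H₀: no

Exact binomial: n=17, k=8, p₀=1/3=0.3333
P(X≥8) from Σ C(n,i)·p₀^i·(1−p₀)^(n−i)
p-value (one-sided, H₁ greater) = 0.17186
At α=0.05: p ≥ α → fail to reject H₀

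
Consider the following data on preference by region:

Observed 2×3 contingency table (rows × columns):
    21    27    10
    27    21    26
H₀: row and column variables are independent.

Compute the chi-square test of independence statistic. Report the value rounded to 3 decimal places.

Row totals [58, 74], col totals [48, 48, 36], n=132
χ² = (21−21.09)²/21.09 + (27−21.09)²/21.09 + (10−15.82)²/15.82 + (27−26.91)²/26.91 + (21−26.91)²/26.91 + (26−20.18)²/20.18 = 6.7712
df = 2

test statistic = 6.771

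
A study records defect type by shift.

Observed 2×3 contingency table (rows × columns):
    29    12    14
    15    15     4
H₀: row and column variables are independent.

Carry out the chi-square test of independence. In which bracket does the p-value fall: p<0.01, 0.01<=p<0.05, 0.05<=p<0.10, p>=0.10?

Row totals [55, 34], col totals [44, 27, 18], n=89
χ² = (29−27.19)²/27.19 + (12−16.69)²/16.69 + (14−11.12)²/11.12 + (15−16.81)²/16.81 + (15−10.31)²/10.31 + (4−6.88)²/6.88 = 5.7061
df = 2
p-value (upper-tail) = 0.05767
→ bracket: 0.05<=p<0.10

p-value bracket: 0.05<=p<0.10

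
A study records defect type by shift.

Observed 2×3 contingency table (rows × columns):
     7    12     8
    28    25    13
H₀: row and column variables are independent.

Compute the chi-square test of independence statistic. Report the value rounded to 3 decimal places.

Row totals [27, 66], col totals [35, 37, 21], n=93
χ² = (7−10.16)²/10.16 + (12−10.74)²/10.74 + (8−6.10)²/6.10 + (28−24.84)²/24.84 + (25−26.26)²/26.26 + (13−14.90)²/14.90 = 2.4307
df = 2

test statistic = 2.431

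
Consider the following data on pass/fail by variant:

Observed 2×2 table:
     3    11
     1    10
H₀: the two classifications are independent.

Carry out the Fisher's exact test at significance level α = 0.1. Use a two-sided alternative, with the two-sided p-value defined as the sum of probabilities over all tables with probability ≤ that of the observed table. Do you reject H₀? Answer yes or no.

Margins: r₁=14, r₂=11, c₁=4, c₂=21, n=25
p_obs = C(14,3)·C(11,1)/C(25,4); sum pmf over tables with pmf ≤ p_obs
p-value (two-sided) = 0.60435
At α=0.1: p ≥ α → fail to reject H₀

reject H₀: no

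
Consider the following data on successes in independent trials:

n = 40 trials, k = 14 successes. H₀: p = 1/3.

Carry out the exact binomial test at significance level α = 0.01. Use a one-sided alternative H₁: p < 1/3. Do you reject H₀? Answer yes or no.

Exact binomial: n=40, k=14, p₀=1/3=0.3333
P(X≤14) from Σ C(n,i)·p₀^i·(1−p₀)^(n−i)
p-value (one-sided, H₁ less) = 0.65782
At α=0.01: p ≥ α → fail to reject H₀

reject H₀: no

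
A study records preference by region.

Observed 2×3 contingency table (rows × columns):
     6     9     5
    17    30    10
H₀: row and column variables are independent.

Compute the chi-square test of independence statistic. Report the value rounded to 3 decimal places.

Row totals [20, 57], col totals [23, 39, 15], n=77
χ² = (6−5.97)²/5.97 + (9−10.13)²/10.13 + (5−3.90)²/3.90 + (17−17.03)²/17.03 + (30−28.87)²/28.87 + (10−11.10)²/11.10 = 0.5929
df = 2

test statistic = 0.593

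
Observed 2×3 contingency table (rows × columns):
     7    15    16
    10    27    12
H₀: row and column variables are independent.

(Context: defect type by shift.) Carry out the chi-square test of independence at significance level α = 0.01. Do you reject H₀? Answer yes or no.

Row totals [38, 49], col totals [17, 42, 28], n=87
χ² = (7−7.43)²/7.43 + (15−18.34)²/18.34 + (16−12.23)²/12.23 + (10−9.57)²/9.57 + (27−23.66)²/23.66 + (12−15.77)²/15.77 = 3.1896
df = 2
p-value (upper-tail) = 0.20295
At α=0.01: p ≥ α → fail to reject H₀

reject H₀: no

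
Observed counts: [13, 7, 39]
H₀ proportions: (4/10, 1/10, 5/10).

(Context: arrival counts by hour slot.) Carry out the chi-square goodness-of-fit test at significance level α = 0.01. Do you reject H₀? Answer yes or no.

reject H₀: no

n = 59; E_i = n·p_i = [23.60, 5.90, 29.50]
χ² = (13−23.60)²/23.60 + (7−5.90)²/5.90 + (39−29.50)²/29.50 = 8.0254
df = 2
p-value (upper-tail) = 0.01808
At α=0.01: p ≥ α → fail to reject H₀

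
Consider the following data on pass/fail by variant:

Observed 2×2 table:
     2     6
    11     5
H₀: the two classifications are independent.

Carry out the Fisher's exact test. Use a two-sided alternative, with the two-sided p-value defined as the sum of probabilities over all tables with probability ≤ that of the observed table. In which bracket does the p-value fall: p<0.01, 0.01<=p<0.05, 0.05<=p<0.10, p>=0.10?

Margins: r₁=8, r₂=16, c₁=13, c₂=11, n=24
p_obs = C(8,2)·C(16,11)/C(24,13); sum pmf over tables with pmf ≤ p_obs
p-value (two-sided) = 0.08247
→ bracket: 0.05<=p<0.10

p-value bracket: 0.05<=p<0.10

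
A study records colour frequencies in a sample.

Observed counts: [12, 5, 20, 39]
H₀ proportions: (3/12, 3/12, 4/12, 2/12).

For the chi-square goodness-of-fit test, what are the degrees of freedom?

degrees of freedom = 3

df = k − 1 = 4 − 1 = 3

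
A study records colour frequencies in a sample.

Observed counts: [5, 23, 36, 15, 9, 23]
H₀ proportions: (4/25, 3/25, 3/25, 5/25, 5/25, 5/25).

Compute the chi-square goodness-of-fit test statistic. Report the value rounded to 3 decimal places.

n = 111; E_i = n·p_i = [17.76, 13.32, 13.32, 22.20, 22.20, 22.20]
χ² = (5−17.76)²/17.76 + (23−13.32)²/13.32 + (36−13.32)²/13.32 + (15−22.20)²/22.20 + (9−22.20)²/22.20 + (23−22.20)²/22.20 = 65.0323
df = 5

test statistic = 65.032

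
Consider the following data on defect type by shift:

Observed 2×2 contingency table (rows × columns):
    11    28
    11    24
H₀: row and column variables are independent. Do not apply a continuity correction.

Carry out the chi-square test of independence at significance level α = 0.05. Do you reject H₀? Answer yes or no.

reject H₀: no

Row totals [39, 35], col totals [22, 52], n=74
χ² = (11−11.59)²/11.59 + (28−27.41)²/27.41 + (11−10.41)²/10.41 + (24−24.59)²/24.59 = 0.0917
df = 1
p-value (upper-tail) = 0.76197
At α=0.05: p ≥ α → fail to reject H₀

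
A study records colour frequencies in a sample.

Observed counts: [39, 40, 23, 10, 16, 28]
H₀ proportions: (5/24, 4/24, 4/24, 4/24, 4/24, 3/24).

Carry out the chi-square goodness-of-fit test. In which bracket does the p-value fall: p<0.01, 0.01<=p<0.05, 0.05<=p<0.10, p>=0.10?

p-value bracket: p<0.01

n = 156; E_i = n·p_i = [32.50, 26.00, 26.00, 26.00, 26.00, 19.50]
χ² = (39−32.50)²/32.50 + (40−26.00)²/26.00 + (23−26.00)²/26.00 + (10−26.00)²/26.00 + (16−26.00)²/26.00 + (28−19.50)²/19.50 = 26.5821
df = 5
p-value (upper-tail) = 0.00007
→ bracket: p<0.01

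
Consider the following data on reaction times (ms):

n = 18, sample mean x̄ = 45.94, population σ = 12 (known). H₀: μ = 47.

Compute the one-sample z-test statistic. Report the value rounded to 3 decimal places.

test statistic = -0.375

SE = σ/√n = 12/√18 = 2.8284
z = (x̄−μ₀)/SE = (45.94−47)/2.8284 = -0.3748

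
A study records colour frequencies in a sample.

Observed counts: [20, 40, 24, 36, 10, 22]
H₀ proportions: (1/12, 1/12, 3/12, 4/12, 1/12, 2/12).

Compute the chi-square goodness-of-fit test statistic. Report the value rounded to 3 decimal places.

test statistic = 73.632

n = 152; E_i = n·p_i = [12.67, 12.67, 38.00, 50.67, 12.67, 25.33]
χ² = (20−12.67)²/12.67 + (40−12.67)²/12.67 + (24−38.00)²/38.00 + (36−50.67)²/50.67 + (10−12.67)²/12.67 + (22−25.33)²/25.33 = 73.6316
df = 5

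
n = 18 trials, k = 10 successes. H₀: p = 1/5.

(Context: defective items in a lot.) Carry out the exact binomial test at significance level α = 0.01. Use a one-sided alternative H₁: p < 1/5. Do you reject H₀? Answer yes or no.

Exact binomial: n=18, k=10, p₀=1/5=0.2000
P(X≤10) from Σ C(n,i)·p₀^i·(1−p₀)^(n−i)
p-value (one-sided, H₁ less) = 0.99984
At α=0.01: p ≥ α → fail to reject H₀

reject H₀: no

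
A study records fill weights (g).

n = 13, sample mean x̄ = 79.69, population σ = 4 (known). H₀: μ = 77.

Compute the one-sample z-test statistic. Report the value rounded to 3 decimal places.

SE = σ/√n = 4/√13 = 1.1094
z = (x̄−μ₀)/SE = (79.69−77)/1.1094 = 2.4247

test statistic = 2.425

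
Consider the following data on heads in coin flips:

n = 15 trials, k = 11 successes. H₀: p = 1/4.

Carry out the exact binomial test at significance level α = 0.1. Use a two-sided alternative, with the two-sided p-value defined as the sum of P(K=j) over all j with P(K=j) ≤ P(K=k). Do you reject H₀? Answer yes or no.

reject H₀: yes

Exact binomial: n=15, k=11, p₀=1/4=0.2500
P(X=j) = C(n,j)·p₀^j·(1−p₀)^(n−j); p = Σ P(X=j) over j with P(X=j) ≤ P(X=11)
p-value (two-sided) = 0.00012
At α=0.1: p < α → reject H₀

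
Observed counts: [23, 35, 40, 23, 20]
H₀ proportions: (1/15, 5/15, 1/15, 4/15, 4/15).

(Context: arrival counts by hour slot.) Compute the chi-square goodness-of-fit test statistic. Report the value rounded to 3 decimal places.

n = 141; E_i = n·p_i = [9.40, 47.00, 9.40, 37.60, 37.60]
χ² = (23−9.40)²/9.40 + (35−47.00)²/47.00 + (40−9.40)²/9.40 + (23−37.60)²/37.60 + (20−37.60)²/37.60 = 136.2606
df = 4

test statistic = 136.261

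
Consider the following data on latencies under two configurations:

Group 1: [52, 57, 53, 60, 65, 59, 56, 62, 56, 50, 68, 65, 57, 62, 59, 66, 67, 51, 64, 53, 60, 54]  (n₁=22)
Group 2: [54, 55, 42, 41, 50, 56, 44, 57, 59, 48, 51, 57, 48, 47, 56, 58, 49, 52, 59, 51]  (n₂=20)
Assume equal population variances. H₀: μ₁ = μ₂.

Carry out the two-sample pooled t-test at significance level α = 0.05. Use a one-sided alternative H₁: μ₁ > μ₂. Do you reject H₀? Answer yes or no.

reject H₀: yes

x̄₁=58.909, s₁=5.468, n₁=22
x̄₂=51.700, s₂=5.545, n₂=20
s_p² = [21·5.468² + 19·5.545²]/40 = 30.3005
SE = √(s_p²·(1/22+1/20)) = 1.7007
t = (58.909−51.700)/1.7007 = 4.2389
df = 40
p-value (one-sided, H₁ greater) = 0.00006
At α=0.05: p < α → reject H₀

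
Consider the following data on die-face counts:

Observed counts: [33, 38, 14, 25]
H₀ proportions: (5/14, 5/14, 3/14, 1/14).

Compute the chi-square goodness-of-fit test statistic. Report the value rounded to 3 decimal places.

n = 110; E_i = n·p_i = [39.29, 39.29, 23.57, 7.86]
χ² = (33−39.29)²/39.29 + (38−39.29)²/39.29 + (14−23.57)²/23.57 + (25−7.86)²/7.86 = 42.3370
df = 3

test statistic = 42.337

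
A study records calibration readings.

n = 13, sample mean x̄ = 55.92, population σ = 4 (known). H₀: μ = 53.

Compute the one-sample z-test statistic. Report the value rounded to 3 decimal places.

test statistic = 2.632

SE = σ/√n = 4/√13 = 1.1094
z = (x̄−μ₀)/SE = (55.92−53)/1.1094 = 2.6321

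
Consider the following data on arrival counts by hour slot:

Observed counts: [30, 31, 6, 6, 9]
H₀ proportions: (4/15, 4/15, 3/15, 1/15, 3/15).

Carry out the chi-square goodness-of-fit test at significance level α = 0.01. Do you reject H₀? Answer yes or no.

reject H₀: yes

n = 82; E_i = n·p_i = [21.87, 21.87, 16.40, 5.47, 16.40]
χ² = (30−21.87)²/21.87 + (31−21.87)²/21.87 + (6−16.40)²/16.40 + (6−5.47)²/5.47 + (9−16.40)²/16.40 = 16.8262
df = 4
p-value (upper-tail) = 0.00209
At α=0.01: p < α → reject H₀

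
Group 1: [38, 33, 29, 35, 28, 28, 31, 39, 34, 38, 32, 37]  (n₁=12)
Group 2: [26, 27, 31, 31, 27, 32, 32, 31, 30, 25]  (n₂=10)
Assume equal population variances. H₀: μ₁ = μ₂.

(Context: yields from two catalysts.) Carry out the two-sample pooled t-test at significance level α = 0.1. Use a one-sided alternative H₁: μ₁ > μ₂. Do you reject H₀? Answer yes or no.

x̄₁=33.500, s₁=3.989, n₁=12
x̄₂=29.200, s₂=2.658, n₂=10
s_p² = [11·3.989² + 9·2.658²]/20 = 11.9300
SE = √(s_p²·(1/12+1/10)) = 1.4789
t = (33.500−29.200)/1.4789 = 2.9076
df = 20
p-value (one-sided, H₁ greater) = 0.00435
At α=0.1: p < α → reject H₀

reject H₀: yes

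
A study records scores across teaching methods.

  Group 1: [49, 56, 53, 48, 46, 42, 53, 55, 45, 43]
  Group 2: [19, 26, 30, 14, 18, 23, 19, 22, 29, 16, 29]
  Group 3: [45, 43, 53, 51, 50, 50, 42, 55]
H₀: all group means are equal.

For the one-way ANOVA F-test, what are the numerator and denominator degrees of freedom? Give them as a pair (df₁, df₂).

degrees of freedom = [2, 26]

k = 3 groups, N = 29 total
df = (k−1, N−k) = (3−1, 29−3) = (2, 26)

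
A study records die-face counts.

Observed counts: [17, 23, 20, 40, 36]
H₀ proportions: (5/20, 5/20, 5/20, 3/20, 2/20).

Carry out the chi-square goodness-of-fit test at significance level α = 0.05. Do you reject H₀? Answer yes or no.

n = 136; E_i = n·p_i = [34.00, 34.00, 34.00, 20.40, 13.60]
χ² = (17−34.00)²/34.00 + (23−34.00)²/34.00 + (20−34.00)²/34.00 + (40−20.40)²/20.40 + (36−13.60)²/13.60 = 73.5490
df = 4
p-value (upper-tail) = 0.00000
At α=0.05: p < α → reject H₀

reject H₀: yes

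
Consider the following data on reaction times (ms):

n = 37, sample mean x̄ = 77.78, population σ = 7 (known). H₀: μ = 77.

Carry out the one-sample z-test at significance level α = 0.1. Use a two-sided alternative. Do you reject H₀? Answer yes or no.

reject H₀: no

SE = σ/√n = 7/√37 = 1.1508
z = (x̄−μ₀)/SE = (77.78−77)/1.1508 = 0.6778
p-value (two-sided) = 0.49790
At α=0.1: p ≥ α → fail to reject H₀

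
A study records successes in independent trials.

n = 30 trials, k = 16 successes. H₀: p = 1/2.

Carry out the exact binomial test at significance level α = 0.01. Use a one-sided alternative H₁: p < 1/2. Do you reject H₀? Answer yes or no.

Exact binomial: n=30, k=16, p₀=1/2=0.5000
P(X≤16) from Σ C(n,i)·p₀^i·(1−p₀)^(n−i)
p-value (one-sided, H₁ less) = 0.70767
At α=0.01: p ≥ α → fail to reject H₀

reject H₀: no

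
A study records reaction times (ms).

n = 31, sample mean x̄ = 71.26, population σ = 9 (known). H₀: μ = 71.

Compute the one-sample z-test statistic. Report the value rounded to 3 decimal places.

test statistic = 0.161

SE = σ/√n = 9/√31 = 1.6164
z = (x̄−μ₀)/SE = (71.26−71)/1.6164 = 0.1608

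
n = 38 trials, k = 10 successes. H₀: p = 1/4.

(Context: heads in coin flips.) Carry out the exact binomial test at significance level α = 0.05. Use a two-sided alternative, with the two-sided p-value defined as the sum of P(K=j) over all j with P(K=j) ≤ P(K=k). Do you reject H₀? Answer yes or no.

Exact binomial: n=38, k=10, p₀=1/4=0.2500
P(X=j) = C(n,j)·p₀^j·(1−p₀)^(n−j); p = Σ P(X=j) over j with P(X=j) ≤ P(X=10)
p-value (two-sided) = 0.85193
At α=0.05: p ≥ α → fail to reject H₀

reject H₀: no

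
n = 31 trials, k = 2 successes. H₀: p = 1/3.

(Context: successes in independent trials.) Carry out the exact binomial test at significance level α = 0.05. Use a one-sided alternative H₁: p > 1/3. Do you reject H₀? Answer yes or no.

reject H₀: no

Exact binomial: n=31, k=2, p₀=1/3=0.3333
P(X≥2) from Σ C(n,i)·p₀^i·(1−p₀)^(n−i)
p-value (one-sided, H₁ greater) = 0.99994
At α=0.05: p ≥ α → fail to reject H₀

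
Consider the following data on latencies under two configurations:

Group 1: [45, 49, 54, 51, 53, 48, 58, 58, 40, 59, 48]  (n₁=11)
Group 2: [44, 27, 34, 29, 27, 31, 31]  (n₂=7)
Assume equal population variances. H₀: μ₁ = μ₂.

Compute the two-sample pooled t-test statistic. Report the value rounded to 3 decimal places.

x̄₁=51.182, s₁=5.947, n₁=11
x̄₂=31.857, s₂=5.900, n₂=7
s_p² = [10·5.947² + 6·5.900²]/16 = 35.1558
SE = √(s_p²·(1/11+1/7)) = 2.8667
t = (51.182−31.857)/2.8667 = 6.7410
df = 16

test statistic = 6.741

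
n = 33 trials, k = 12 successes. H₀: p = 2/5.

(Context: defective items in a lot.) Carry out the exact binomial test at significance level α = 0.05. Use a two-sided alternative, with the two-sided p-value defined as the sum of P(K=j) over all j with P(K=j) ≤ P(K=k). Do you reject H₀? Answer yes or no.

reject H₀: no

Exact binomial: n=33, k=12, p₀=2/5=0.4000
P(X=j) = C(n,j)·p₀^j·(1−p₀)^(n−j); p = Σ P(X=j) over j with P(X=j) ≤ P(X=12)
p-value (two-sided) = 0.72543
At α=0.05: p ≥ α → fail to reject H₀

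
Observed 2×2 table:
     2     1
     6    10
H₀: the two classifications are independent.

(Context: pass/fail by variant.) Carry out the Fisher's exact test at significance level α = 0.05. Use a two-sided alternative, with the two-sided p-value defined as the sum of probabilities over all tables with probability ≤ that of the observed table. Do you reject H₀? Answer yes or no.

reject H₀: no

Margins: r₁=3, r₂=16, c₁=8, c₂=11, n=19
p_obs = C(3,2)·C(16,6)/C(19,8); sum pmf over tables with pmf ≤ p_obs
p-value (two-sided) = 0.54592
At α=0.05: p ≥ α → fail to reject H₀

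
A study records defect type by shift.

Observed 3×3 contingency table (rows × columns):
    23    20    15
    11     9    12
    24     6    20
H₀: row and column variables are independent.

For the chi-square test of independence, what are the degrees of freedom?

degrees of freedom = 4

df = (r−1)(c−1) = (3−1)·(3−1) = 4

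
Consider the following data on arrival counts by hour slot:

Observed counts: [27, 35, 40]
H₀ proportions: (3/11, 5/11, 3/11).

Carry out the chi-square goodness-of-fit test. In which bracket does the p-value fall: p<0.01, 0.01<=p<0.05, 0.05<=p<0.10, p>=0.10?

n = 102; E_i = n·p_i = [27.82, 46.36, 27.82]
χ² = (27−27.82)²/27.82 + (35−46.36)²/46.36 + (40−27.82)²/27.82 = 8.1438
df = 2
p-value (upper-tail) = 0.01705
→ bracket: 0.01<=p<0.05

p-value bracket: 0.01<=p<0.05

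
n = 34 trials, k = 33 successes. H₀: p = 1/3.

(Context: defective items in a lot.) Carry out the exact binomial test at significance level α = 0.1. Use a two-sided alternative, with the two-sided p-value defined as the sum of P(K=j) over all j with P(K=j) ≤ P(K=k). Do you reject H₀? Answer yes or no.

reject H₀: yes

Exact binomial: n=34, k=33, p₀=1/3=0.3333
P(X=j) = C(n,j)·p₀^j·(1−p₀)^(n−j); p = Σ P(X=j) over j with P(X=j) ≤ P(X=33)
p-value (two-sided) = 0.00000
At α=0.1: p < α → reject H₀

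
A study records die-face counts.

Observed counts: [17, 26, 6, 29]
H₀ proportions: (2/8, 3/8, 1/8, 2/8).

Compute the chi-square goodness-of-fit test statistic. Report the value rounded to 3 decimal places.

n = 78; E_i = n·p_i = [19.50, 29.25, 9.75, 19.50]
χ² = (17−19.50)²/19.50 + (26−29.25)²/29.25 + (6−9.75)²/9.75 + (29−19.50)²/19.50 = 6.7521
df = 3

test statistic = 6.752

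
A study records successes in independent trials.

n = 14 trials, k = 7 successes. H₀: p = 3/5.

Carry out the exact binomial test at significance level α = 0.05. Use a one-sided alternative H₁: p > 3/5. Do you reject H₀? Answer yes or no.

Exact binomial: n=14, k=7, p₀=3/5=0.6000
P(X≥7) from Σ C(n,i)·p₀^i·(1−p₀)^(n−i)
p-value (one-sided, H₁ greater) = 0.84986
At α=0.05: p ≥ α → fail to reject H₀

reject H₀: no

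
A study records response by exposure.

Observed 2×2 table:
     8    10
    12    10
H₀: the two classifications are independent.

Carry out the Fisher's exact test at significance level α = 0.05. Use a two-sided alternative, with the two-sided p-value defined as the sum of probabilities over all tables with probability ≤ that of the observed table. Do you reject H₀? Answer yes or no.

Margins: r₁=18, r₂=22, c₁=20, c₂=20, n=40
p_obs = C(18,8)·C(22,12)/C(40,20); sum pmf over tables with pmf ≤ p_obs
p-value (two-sided) = 0.75119
At α=0.05: p ≥ α → fail to reject H₀

reject H₀: no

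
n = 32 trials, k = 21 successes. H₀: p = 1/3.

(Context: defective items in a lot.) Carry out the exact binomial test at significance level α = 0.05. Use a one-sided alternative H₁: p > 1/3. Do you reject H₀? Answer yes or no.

Exact binomial: n=32, k=21, p₀=1/3=0.3333
P(X≥21) from Σ C(n,i)·p₀^i·(1−p₀)^(n−i)
p-value (one-sided, H₁ greater) = 0.00019
At α=0.05: p < α → reject H₀

reject H₀: yes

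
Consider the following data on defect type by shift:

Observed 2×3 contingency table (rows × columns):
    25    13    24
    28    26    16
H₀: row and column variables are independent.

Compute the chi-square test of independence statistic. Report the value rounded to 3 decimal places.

test statistic = 5.639

Row totals [62, 70], col totals [53, 39, 40], n=132
χ² = (25−24.89)²/24.89 + (13−18.32)²/18.32 + (24−18.79)²/18.79 + (28−28.11)²/28.11 + (26−20.68)²/20.68 + (16−21.21)²/21.21 = 5.6390
df = 2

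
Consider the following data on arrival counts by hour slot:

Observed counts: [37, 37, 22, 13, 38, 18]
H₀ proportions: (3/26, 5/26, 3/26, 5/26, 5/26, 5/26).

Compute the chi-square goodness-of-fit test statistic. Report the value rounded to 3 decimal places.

test statistic = 36.518

n = 165; E_i = n·p_i = [19.04, 31.73, 19.04, 31.73, 31.73, 31.73]
χ² = (37−19.04)²/19.04 + (37−31.73)²/31.73 + (22−19.04)²/19.04 + (13−31.73)²/31.73 + (38−31.73)²/31.73 + (18−31.73)²/31.73 = 36.5184
df = 5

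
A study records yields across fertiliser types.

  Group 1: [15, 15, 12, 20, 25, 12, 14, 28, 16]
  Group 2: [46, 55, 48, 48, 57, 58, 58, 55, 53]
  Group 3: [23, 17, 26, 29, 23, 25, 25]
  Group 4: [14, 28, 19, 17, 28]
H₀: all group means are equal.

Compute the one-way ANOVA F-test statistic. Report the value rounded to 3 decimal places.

test statistic = 87.217

Group means [17.44, 53.11, 24.00, 21.20], grand mean 30.300
SSB = Σnᵢ(x̄ᵢ−x̄)² = 6862.389; SSW = ΣΣ(x−x̄ᵢ)² = 681.911
MSB = 6862.389/3 = 2287.4630; MSW = 681.911/26 = 26.2274
F = MSB/MSW = 87.2167
df = (3, 26)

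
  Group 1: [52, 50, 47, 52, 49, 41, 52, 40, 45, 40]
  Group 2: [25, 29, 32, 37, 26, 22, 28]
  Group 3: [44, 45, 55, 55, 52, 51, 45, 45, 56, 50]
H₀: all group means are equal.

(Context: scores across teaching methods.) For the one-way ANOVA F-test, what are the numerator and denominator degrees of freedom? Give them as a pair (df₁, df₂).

k = 3 groups, N = 27 total
df = (k−1, N−k) = (3−1, 27−3) = (2, 24)

degrees of freedom = [2, 24]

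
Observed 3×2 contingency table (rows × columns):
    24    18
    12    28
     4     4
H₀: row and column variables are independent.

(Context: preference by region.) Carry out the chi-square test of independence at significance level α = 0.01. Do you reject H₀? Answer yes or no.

reject H₀: no

Row totals [42, 40, 8], col totals [40, 50], n=90
χ² = (24−18.67)²/18.67 + (18−23.33)²/23.33 + (12−17.78)²/17.78 + (28−22.22)²/22.22 + (4−3.56)²/3.56 + (4−4.44)²/4.44 = 6.2229
df = 2
p-value (upper-tail) = 0.04454
At α=0.01: p ≥ α → fail to reject H₀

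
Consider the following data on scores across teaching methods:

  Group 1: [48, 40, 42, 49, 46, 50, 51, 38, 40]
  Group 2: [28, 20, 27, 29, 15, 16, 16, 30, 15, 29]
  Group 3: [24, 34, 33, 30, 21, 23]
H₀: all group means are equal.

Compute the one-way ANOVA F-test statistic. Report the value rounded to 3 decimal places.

test statistic = 37.279

Group means [44.89, 22.50, 27.50], grand mean 31.760
SSB = Σnᵢ(x̄ᵢ−x̄)² = 2517.671; SSW = ΣΣ(x−x̄ᵢ)² = 742.889
MSB = 2517.671/2 = 1258.8356; MSW = 742.889/22 = 33.7677
F = MSB/MSW = 37.2793
df = (2, 22)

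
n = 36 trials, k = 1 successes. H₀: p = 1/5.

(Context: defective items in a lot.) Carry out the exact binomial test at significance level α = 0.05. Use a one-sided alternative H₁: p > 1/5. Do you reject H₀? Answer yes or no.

reject H₀: no

Exact binomial: n=36, k=1, p₀=1/5=0.2000
P(X≥1) from Σ C(n,i)·p₀^i·(1−p₀)^(n−i)
p-value (one-sided, H₁ greater) = 0.99968
At α=0.05: p ≥ α → fail to reject H₀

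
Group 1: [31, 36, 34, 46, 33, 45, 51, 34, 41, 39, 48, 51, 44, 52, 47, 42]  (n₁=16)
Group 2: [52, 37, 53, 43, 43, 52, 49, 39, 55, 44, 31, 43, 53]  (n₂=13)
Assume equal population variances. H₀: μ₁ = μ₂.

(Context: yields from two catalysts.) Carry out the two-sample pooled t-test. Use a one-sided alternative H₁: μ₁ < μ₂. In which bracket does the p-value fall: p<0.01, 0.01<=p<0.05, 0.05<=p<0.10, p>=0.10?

p-value bracket: 0.05<=p<0.10

x̄₁=42.125, s₁=6.965, n₁=16
x̄₂=45.692, s₂=7.330, n₂=13
s_p² = [15·6.965² + 12·7.330²]/27 = 50.8340
SE = √(s_p²·(1/16+1/13)) = 2.6622
t = (42.125−45.692)/2.6622 = -1.3400
df = 27
p-value (one-sided, H₁ less) = 0.09571
→ bracket: 0.05<=p<0.10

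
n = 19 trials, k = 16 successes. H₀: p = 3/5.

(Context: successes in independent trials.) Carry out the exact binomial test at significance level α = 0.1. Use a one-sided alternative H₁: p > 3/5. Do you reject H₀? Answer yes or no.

Exact binomial: n=19, k=16, p₀=3/5=0.6000
P(X≥16) from Σ C(n,i)·p₀^i·(1−p₀)^(n−i)
p-value (one-sided, H₁ greater) = 0.02296
At α=0.1: p < α → reject H₀

reject H₀: yes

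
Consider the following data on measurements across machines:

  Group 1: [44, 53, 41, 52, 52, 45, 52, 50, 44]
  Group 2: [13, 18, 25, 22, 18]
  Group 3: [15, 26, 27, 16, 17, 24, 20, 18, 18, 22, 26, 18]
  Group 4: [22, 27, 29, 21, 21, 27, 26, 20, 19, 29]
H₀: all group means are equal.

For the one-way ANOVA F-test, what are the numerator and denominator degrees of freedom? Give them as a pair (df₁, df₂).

k = 4 groups, N = 36 total
df = (k−1, N−k) = (4−1, 36−4) = (3, 32)

degrees of freedom = [3, 32]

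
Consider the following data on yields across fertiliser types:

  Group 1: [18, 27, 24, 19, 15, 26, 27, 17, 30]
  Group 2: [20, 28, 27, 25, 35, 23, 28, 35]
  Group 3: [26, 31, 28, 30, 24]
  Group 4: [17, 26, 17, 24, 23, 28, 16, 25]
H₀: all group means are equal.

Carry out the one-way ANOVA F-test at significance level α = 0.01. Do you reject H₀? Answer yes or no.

reject H₀: no

Group means [22.56, 27.62, 27.80, 22.00], grand mean 24.633
SSB = Σnᵢ(x̄ᵢ−x̄)² = 216.069; SSW = ΣΣ(x−x̄ᵢ)² = 610.897
MSB = 216.069/3 = 72.0231; MSW = 610.897/26 = 23.4960
F = MSB/MSW = 3.0653
df = (3, 26)
p-value (upper-tail) = 0.04562
At α=0.01: p ≥ α → fail to reject H₀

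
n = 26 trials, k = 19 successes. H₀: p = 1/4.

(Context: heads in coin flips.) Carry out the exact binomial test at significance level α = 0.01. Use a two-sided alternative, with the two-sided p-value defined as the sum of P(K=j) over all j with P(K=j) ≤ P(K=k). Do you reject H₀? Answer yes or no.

reject H₀: yes

Exact binomial: n=26, k=19, p₀=1/4=0.2500
P(X=j) = C(n,j)·p₀^j·(1−p₀)^(n−j); p = Σ P(X=j) over j with P(X=j) ≤ P(X=19)
p-value (two-sided) = 0.00000
At α=0.01: p < α → reject H₀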